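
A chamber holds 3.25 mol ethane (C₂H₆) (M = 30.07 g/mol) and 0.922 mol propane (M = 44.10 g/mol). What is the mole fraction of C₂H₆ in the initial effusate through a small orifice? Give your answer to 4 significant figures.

The effusion rate of species i is ∝ p_i/√M_i ∝ n_i/√M_i.
So x_C₂H₆ in the escaping gas = (n_C₂H₆/√M_C₂H₆) / Σ(n_i/√M_i)
= (3.25/√30.07) / (3.25/√30.07 + 0.922/√44.10) = 0.5927/(0.5927 + 0.1388) = 0.8102.

0.8102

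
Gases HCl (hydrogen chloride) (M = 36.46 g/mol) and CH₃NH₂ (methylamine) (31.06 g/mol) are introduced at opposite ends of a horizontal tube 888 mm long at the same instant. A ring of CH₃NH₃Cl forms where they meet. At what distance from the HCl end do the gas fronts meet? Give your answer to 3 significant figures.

426 mm

The fronts meet when d_HCl + d_CH₃NH₂ = L with d_HCl/d_CH₃NH₂ = √(M_CH₃NH₂/M_HCl) (Graham's law). Here √(M_CH₃NH₂/M_HCl) = √(31.06/36.46) = 0.9230.
With d_HCl + d_CH₃NH₂ = 888 mm, d_CH₃NH₂ = 888/(1 + 0.9230) = 461.8 mm.
d_HCl = 888 − 461.8 = 426 mm.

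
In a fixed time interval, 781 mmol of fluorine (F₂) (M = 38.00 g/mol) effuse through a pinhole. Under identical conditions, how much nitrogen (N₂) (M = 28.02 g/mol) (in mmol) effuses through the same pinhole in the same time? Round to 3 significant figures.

From Graham's law, rate_N₂/rate_F₂ = √(M_F₂/M_N₂) = √(38.00/28.02) = √1.356 = 1.165.
So the amount for N₂ is 781 × 1.165 = 910 mmol.

910 mmol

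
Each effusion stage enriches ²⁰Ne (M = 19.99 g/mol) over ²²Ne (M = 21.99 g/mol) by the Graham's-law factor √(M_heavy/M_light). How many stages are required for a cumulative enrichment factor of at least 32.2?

Single-stage factor α = √(21.99/19.99), so ln α = ½ ln(1.10005) = 0.04768.
Need α^N ≥ 32.2 ⇒ N ≥ ln(32.2) / ln α = 3.472 / 0.04768 = 72.82.
Minimum whole number of stages: N = 73.

73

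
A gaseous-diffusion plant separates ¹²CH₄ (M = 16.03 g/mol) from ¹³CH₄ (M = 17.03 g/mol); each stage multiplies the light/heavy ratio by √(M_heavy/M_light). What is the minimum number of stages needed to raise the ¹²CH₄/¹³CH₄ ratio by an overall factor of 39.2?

122

Single-stage factor α = √(17.03/16.03), so ln α = ½ ln(1.06238) = 0.03026.
Need α^N ≥ 39.2 ⇒ N ≥ ln(39.2) / ln α = 3.669 / 0.03026 = 121.25.
So at least 122 stages are needed.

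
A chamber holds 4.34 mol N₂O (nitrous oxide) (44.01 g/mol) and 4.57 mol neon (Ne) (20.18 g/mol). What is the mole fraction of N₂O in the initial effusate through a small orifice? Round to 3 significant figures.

0.391

Each component's effusion rate ∝ (its partial pressure)·(1/√M) ∝ n_i/√M_i.
Mole fraction of N₂O in the effusate = (n_N₂O/√M_N₂O) / (n_N₂O/√M_N₂O + n_Ne/√M_Ne)
= (4.34/√44.01) / (4.34/√44.01 + 4.57/√20.18) = 0.6542/(0.6542 + 1.017) = 0.391.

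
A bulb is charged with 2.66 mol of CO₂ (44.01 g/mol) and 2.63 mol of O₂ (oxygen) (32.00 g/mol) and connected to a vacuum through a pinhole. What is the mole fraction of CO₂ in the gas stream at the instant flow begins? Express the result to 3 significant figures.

0.463

The effusion rate of species i is ∝ p_i/√M_i ∝ n_i/√M_i.
So x_CO₂ in the escaping gas = (n_CO₂/√M_CO₂) / Σ(n_i/√M_i)
= (2.66/√44.01) / (2.66/√44.01 + 2.63/√32.00) = 0.4010/(0.4010 + 0.4649) = 0.463.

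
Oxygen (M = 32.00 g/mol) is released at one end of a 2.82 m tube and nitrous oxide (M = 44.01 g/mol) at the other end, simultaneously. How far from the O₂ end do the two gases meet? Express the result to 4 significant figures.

1.522 m

The fronts meet when d_O₂ + d_N₂O = L with d_O₂/d_N₂O = √(M_N₂O/M_O₂) (Graham's law). Here √(M_N₂O/M_O₂) = √(44.01/32.00) = 1.173.
With d_O₂ + d_N₂O = 2.82 m, d_N₂O = 2.82/(1 + 1.173) = 1.298 m.
d_O₂ = 2.82 − 1.298 = 1.522 m.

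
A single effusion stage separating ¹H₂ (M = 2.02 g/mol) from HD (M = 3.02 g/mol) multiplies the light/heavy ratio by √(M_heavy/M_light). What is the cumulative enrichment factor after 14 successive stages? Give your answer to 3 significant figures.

The single-stage factor is √(M_heavy/M_light), so 14 stages give [√(3.02/2.02)]^14 = (3.02/2.02)^(14/2).
= 1.49505^7 = 16.7.

16.7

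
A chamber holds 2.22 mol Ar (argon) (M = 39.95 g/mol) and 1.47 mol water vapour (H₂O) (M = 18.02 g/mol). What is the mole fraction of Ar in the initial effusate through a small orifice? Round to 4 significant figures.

0.5035

Each component's effusion rate ∝ (its partial pressure)·(1/√M) ∝ n_i/√M_i.
Mole fraction of Ar in the effusate = (n_Ar/√M_Ar) / (n_Ar/√M_Ar + n_H₂O/√M_H₂O)
= (2.22/√39.95) / (2.22/√39.95 + 1.47/√18.02) = 0.3512/(0.3512 + 0.3463) = 0.5035.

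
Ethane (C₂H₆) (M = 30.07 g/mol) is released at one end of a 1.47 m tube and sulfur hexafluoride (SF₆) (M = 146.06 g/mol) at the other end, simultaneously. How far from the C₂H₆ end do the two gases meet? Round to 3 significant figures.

In equal time, each gas travels a distance ∝ its rate ∝ 1/√M, so d_C₂H₆/d_SF₆ = √(M_SF₆/M_C₂H₆) = √(146.06/30.07) = 2.204.
With d_C₂H₆ + d_SF₆ = 1.47 m, d_SF₆ = 1.47/(1 + 2.204) = 0.4588 m.
d_C₂H₆ = 1.47 − 0.4588 = 1.01 m.

1.01 m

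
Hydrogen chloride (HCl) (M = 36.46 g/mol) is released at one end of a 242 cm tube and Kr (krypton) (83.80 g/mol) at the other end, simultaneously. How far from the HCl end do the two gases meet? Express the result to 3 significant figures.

146 cm

The fronts meet when d_HCl + d_Kr = L with d_HCl/d_Kr = √(M_Kr/M_HCl) (Graham's law). Here √(M_Kr/M_HCl) = √(83.80/36.46) = 1.516.
With d_HCl + d_Kr = 242 cm, d_Kr = 242/(1 + 1.516) = 96.18 cm.
d_HCl = 242 − 96.18 = 146 cm.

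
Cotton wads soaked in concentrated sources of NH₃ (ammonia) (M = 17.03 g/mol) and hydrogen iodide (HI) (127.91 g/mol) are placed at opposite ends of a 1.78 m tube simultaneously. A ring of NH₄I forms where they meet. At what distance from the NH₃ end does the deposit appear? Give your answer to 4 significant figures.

Graham's law gives d_NH₃/d_HI = rate_NH₃/rate_HI = √(M_HI/M_NH₃) = √(127.91/17.03) = 2.741.
With d_NH₃ + d_HI = 1.78 m, d_HI = 1.78/(1 + 2.741) = 0.4759 m.
d_NH₃ = 1.78 − 0.4759 = 1.304 m.

1.304 m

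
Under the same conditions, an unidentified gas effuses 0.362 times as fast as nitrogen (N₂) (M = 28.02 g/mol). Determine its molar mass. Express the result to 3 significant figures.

214 g/mol

From Graham's law, rate_X/rate_N₂ = √(M_N₂/M_X).
0.362 = √(28.02/M_X)
M_X = 28.02 / 0.362² = 28.02 / 0.1310 = 214 g/mol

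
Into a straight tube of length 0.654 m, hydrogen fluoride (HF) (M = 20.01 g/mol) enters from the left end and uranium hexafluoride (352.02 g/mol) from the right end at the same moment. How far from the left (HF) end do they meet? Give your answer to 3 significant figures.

Distances travelled in equal time are proportional to diffusion rates, so d_HF/d_UF₆ = √(M_UF₆/M_HF) = √(352.02/20.01) = 4.194.
With d_HF + d_UF₆ = 0.654 m, d_UF₆ = 0.654/(1 + 4.194) = 0.1259 m.
d_HF = 0.654 − 0.1259 = 0.528 m.

0.528 m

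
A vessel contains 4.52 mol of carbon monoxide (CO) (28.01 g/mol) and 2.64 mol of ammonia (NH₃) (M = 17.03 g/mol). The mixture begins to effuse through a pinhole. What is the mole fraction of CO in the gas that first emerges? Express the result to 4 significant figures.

0.5717

Rate_i ∝ x_i/√M_i (Graham's law weighted by mole fraction), so the effusate composition follows n_i/√M_i.
x_CO(eff) = (n_CO/√M_CO) / (n_CO/√M_CO + n_NH₃/√M_NH₃)
= (4.52/√28.01) / (4.52/√28.01 + 2.64/√17.03) = 0.8540/(0.8540 + 0.6397) = 0.5717.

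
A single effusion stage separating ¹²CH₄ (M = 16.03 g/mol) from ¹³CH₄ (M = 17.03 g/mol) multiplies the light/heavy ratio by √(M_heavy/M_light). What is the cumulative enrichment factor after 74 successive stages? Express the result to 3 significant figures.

9.38

Overall factor = α^74 with α = √(17.03/16.03), i.e. (17.03/16.03)^(74/2).
= 1.06238^37 = 9.38.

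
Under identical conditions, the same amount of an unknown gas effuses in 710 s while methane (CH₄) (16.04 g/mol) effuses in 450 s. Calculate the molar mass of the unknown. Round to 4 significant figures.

From Graham's law, t_X/t_CH₄ = √(M_X/M_CH₄).
710/450 = 1.578 = √(M_X/16.04)
M_X = 16.04 × 1.578² = 16.04 × 2.489 = 39.93 g/mol

39.93 g/mol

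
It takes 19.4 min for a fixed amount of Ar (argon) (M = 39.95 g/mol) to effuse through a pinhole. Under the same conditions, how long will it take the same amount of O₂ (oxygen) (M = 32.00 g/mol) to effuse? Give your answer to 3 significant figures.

Using Graham's law: t_O₂/t_Ar = √(M_O₂/M_Ar) = √(32.00/39.95) = √0.8010 = 0.8950.
So the time for O₂ is 19.4 × 0.8950 = 17.4 min.

17.4 min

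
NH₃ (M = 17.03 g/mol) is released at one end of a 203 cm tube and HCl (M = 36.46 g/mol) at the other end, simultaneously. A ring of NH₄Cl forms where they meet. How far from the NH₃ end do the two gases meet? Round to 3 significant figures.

121 cm

The fronts meet when d_NH₃ + d_HCl = L with d_NH₃/d_HCl = √(M_HCl/M_NH₃) (Graham's law). Here √(M_HCl/M_NH₃) = √(36.46/17.03) = 1.463.
With d_NH₃ + d_HCl = 203 cm, d_HCl = 203/(1 + 1.463) = 82.41 cm.
d_NH₃ = 203 − 82.41 = 121 cm.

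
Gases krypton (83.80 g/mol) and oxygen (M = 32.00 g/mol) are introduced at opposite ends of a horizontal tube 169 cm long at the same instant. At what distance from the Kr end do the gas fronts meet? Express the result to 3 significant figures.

Graham's law gives d_Kr/d_O₂ = rate_Kr/rate_O₂ = √(M_O₂/M_Kr) = √(32.00/83.80) = 0.6179.
With d_Kr + d_O₂ = 169 cm, d_O₂ = 169/(1 + 0.6179) = 104.5 cm.
d_Kr = 169 − 104.5 = 64.5 cm.

64.5 cm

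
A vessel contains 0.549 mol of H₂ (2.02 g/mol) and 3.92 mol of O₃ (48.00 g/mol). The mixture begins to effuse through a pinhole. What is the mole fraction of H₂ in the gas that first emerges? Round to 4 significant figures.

0.4057

Effusion rate of each component ∝ n_i/√M_i (partial pressure × 1/√M).
Mole fraction of H₂ in the effusate = (n_H₂/√M_H₂) / (n_H₂/√M_H₂ + n_O₃/√M_O₃)
= (0.549/√2.02) / (0.549/√2.02 + 3.92/√48.00) = 0.3863/(0.3863 + 0.5658) = 0.4057.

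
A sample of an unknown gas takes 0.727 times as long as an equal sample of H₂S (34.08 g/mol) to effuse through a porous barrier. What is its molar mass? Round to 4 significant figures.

18.01 g/mol

From Graham's law, t_X/t_H₂S = √(M_X/M_H₂S).
0.727 = √(M_X/34.08)
M_X = 34.08 × 0.727² = 34.08 × 0.5285 = 18.01 g/mol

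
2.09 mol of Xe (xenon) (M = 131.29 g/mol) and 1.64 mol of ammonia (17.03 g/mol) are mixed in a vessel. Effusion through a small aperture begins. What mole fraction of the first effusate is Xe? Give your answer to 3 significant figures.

Effusion rate of each component ∝ n_i/√M_i (partial pressure × 1/√M).
x_Xe(eff) = (n_Xe/√M_Xe) / (n_Xe/√M_Xe + n_NH₃/√M_NH₃)
= (2.09/√131.29) / (2.09/√131.29 + 1.64/√17.03) = 0.1824/(0.1824 + 0.3974) = 0.315.

0.315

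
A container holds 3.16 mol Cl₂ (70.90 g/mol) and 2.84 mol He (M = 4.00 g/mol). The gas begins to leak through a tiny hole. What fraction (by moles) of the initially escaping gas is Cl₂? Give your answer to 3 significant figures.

The effusion rate of species i is ∝ p_i/√M_i ∝ n_i/√M_i.
So x_Cl₂ in the escaping gas = (n_Cl₂/√M_Cl₂) / Σ(n_i/√M_i)
= (3.16/√70.90) / (3.16/√70.90 + 2.84/√4.00) = 0.3753/(0.3753 + 1.420) = 0.209.

0.209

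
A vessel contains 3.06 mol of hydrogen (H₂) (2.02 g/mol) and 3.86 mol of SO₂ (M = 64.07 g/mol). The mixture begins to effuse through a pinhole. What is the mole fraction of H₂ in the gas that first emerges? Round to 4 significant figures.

0.8170

Effusion rate of each component ∝ n_i/√M_i (partial pressure × 1/√M).
So x_H₂ in the escaping gas = (n_H₂/√M_H₂) / Σ(n_i/√M_i)
= (3.06/√2.02) / (3.06/√2.02 + 3.86/√64.07) = 2.153/(2.153 + 0.4822) = 0.8170.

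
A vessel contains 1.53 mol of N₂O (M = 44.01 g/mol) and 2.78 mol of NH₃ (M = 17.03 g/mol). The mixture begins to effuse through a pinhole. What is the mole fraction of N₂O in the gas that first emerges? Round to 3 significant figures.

Effusion rate of each component ∝ n_i/√M_i (partial pressure × 1/√M).
So x_N₂O in the escaping gas = (n_N₂O/√M_N₂O) / Σ(n_i/√M_i)
= (1.53/√44.01) / (1.53/√44.01 + 2.78/√17.03) = 0.2306/(0.2306 + 0.6737) = 0.255.

0.255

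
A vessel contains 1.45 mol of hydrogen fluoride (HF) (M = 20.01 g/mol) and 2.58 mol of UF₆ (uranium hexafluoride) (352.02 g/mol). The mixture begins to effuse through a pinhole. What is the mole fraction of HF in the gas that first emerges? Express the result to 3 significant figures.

Effusion rate of each component ∝ n_i/√M_i (partial pressure × 1/√M).
So x_HF in the escaping gas = (n_HF/√M_HF) / Σ(n_i/√M_i)
= (1.45/√20.01) / (1.45/√20.01 + 2.58/√352.02) = 0.3241/(0.3241 + 0.1375) = 0.702.

0.702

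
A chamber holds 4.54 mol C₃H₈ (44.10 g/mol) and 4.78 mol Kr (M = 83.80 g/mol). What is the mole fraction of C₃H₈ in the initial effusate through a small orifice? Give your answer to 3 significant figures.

0.567

Effusion rate of each component ∝ n_i/√M_i (partial pressure × 1/√M).
x_C₃H₈(eff) = (n_C₃H₈/√M_C₃H₈) / (n_C₃H₈/√M_C₃H₈ + n_Kr/√M_Kr)
= (4.54/√44.10) / (4.54/√44.10 + 4.78/√83.80) = 0.6837/(0.6837 + 0.5222) = 0.567.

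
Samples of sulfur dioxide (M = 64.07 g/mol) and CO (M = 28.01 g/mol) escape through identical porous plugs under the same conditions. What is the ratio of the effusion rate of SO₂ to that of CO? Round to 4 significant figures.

By Graham's law, rate_SO₂/rate_CO = √(M_CO/M_SO₂) = √(28.01/64.07) = √0.4372 = 0.6612.

0.6612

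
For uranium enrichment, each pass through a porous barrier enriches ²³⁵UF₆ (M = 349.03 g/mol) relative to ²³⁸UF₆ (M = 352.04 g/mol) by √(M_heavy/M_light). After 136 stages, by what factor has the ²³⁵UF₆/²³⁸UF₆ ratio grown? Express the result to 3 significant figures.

Overall factor = α^136 with α = √(352.04/349.03), i.e. (352.04/349.03)^(136/2).
= 1.00862^68 = 1.79.

1.79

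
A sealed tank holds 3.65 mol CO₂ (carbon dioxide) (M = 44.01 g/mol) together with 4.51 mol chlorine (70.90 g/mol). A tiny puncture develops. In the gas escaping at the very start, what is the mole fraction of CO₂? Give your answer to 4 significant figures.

Effusion rate of each component ∝ n_i/√M_i (partial pressure × 1/√M).
So x_CO₂ in the escaping gas = (n_CO₂/√M_CO₂) / Σ(n_i/√M_i)
= (3.65/√44.01) / (3.65/√44.01 + 4.51/√70.90) = 0.5502/(0.5502 + 0.5356) = 0.5067.

0.5067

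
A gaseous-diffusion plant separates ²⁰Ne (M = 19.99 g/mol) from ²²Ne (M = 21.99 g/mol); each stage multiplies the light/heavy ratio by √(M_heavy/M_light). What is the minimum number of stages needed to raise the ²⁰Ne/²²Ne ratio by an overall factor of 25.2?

Single-stage factor α = √(21.99/19.99), so ln α = ½ ln(1.10005) = 0.04768.
Need α^N ≥ 25.2 ⇒ N ≥ ln(25.2) / ln α = 3.227 / 0.04768 = 67.68.
Minimum whole number of stages: N = 68.

68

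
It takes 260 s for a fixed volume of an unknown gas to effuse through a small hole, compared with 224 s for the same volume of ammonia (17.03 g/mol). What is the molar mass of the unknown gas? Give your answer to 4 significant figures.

22.94 g/mol

From Graham's law, t_X/t_NH₃ = √(M_X/M_NH₃).
260/224 = 1.161 = √(M_X/17.03)
M_X = 17.03 × 1.161² = 17.03 × 1.347 = 22.94 g/mol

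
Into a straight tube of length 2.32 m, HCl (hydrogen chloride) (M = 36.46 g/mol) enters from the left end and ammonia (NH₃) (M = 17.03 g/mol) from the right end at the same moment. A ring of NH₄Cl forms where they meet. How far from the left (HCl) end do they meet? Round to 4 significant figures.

0.9419 m

Graham's law gives d_HCl/d_NH₃ = rate_HCl/rate_NH₃ = √(M_NH₃/M_HCl) = √(17.03/36.46) = 0.6834.
With d_HCl + d_NH₃ = 2.32 m, d_NH₃ = 2.32/(1 + 0.6834) = 1.378 m.
d_HCl = 2.32 − 1.378 = 0.9419 m.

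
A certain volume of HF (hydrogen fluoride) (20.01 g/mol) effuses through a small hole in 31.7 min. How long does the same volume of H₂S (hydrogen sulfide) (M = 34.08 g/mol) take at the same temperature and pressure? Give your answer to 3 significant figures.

Since effusion rate ∝ 1/√M, t_H₂S/t_HF = √(M_H₂S/M_HF) = √(34.08/20.01) = √1.703 = 1.305.
So the time for H₂S is 31.7 × 1.305 = 41.4 min.

41.4 min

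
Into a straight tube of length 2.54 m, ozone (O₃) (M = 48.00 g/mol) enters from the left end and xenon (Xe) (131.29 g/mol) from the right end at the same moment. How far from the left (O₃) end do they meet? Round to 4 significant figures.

Distances travelled in equal time are proportional to diffusion rates, so d_O₃/d_Xe = √(M_Xe/M_O₃) = √(131.29/48.00) = 1.654.
With d_O₃ + d_Xe = 2.54 m, d_Xe = 2.54/(1 + 1.654) = 0.9571 m.
d_O₃ = 2.54 − 0.9571 = 1.583 m.

1.583 m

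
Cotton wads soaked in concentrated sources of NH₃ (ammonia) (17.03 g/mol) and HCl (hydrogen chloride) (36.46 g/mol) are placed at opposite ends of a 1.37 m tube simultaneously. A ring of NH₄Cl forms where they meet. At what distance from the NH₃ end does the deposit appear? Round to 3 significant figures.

0.814 m

Distances travelled in equal time are proportional to diffusion rates, so d_NH₃/d_HCl = √(M_HCl/M_NH₃) = √(36.46/17.03) = 1.463.
With d_NH₃ + d_HCl = 1.37 m, d_HCl = 1.37/(1 + 1.463) = 0.5562 m.
d_NH₃ = 1.37 − 0.5562 = 0.814 m.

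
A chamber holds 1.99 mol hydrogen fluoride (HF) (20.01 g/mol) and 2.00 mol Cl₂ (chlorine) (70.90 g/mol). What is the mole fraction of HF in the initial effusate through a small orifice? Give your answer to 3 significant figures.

Each component's effusion rate ∝ (its partial pressure)·(1/√M) ∝ n_i/√M_i.
x_HF(eff) = (n_HF/√M_HF) / (n_HF/√M_HF + n_Cl₂/√M_Cl₂)
= (1.99/√20.01) / (1.99/√20.01 + 2.00/√70.90) = 0.4449/(0.4449 + 0.2375) = 0.652.

0.652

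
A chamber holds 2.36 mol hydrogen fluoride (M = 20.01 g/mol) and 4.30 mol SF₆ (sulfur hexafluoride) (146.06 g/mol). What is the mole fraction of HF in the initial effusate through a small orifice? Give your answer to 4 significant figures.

Each component's effusion rate ∝ (its partial pressure)·(1/√M) ∝ n_i/√M_i.
So x_HF in the escaping gas = (n_HF/√M_HF) / Σ(n_i/√M_i)
= (2.36/√20.01) / (2.36/√20.01 + 4.30/√146.06) = 0.5276/(0.5276 + 0.3558) = 0.5972.

0.5972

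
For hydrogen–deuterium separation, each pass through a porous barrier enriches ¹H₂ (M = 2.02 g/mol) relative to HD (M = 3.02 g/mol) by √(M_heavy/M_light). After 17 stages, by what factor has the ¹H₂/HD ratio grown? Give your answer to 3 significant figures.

Each stage multiplies the ratio by α = √(3.02/2.02), so after 17 stages the overall factor is α^17 = (3.02/2.02)^(17/2).
= 1.49505^(17/2) = 30.5.

30.5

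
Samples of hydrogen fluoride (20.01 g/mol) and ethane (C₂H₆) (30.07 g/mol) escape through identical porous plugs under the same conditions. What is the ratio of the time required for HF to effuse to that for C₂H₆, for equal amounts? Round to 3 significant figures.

0.816

Since effusion rate ∝ 1/√M, t_HF/t_C₂H₆ = √(M_HF/M_C₂H₆) = √(20.01/30.07) = √0.6654 = 0.816.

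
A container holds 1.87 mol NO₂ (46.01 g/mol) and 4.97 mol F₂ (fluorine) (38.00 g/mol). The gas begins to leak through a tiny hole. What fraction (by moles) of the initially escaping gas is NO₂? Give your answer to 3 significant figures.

Rate_i ∝ x_i/√M_i (Graham's law weighted by mole fraction), so the effusate composition follows n_i/√M_i.
So x_NO₂ in the escaping gas = (n_NO₂/√M_NO₂) / Σ(n_i/√M_i)
= (1.87/√46.01) / (1.87/√46.01 + 4.97/√38.00) = 0.2757/(0.2757 + 0.8062) = 0.255.

0.255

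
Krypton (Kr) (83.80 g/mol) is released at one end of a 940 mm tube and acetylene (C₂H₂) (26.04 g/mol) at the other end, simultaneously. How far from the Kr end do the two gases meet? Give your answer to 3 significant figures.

Graham's law gives d_Kr/d_C₂H₂ = rate_Kr/rate_C₂H₂ = √(M_C₂H₂/M_Kr) = √(26.04/83.80) = 0.5574.
With d_Kr + d_C₂H₂ = 940 mm, d_C₂H₂ = 940/(1 + 0.5574) = 603.6 mm.
d_Kr = 940 − 603.6 = 336 mm.

336 mm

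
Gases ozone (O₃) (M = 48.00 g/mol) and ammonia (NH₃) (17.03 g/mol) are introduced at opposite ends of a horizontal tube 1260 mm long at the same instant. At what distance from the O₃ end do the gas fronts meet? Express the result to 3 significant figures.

470 mm

Distances travelled in equal time are proportional to diffusion rates, so d_O₃/d_NH₃ = √(M_NH₃/M_O₃) = √(17.03/48.00) = 0.5956.
With d_O₃ + d_NH₃ = 1260 mm, d_NH₃ = 1260/(1 + 0.5956) = 789.6 mm.
d_O₃ = 1260 − 789.6 = 470 mm.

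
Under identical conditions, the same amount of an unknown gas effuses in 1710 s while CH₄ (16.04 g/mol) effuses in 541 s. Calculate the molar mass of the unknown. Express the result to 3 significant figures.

Using Graham's law: t_X/t_CH₄ = √(M_X/M_CH₄).
1710/541 = 3.161 = √(M_X/16.04)
M_X = 16.04 × 3.161² = 16.04 × 9.991 = 160 g/mol

160 g/mol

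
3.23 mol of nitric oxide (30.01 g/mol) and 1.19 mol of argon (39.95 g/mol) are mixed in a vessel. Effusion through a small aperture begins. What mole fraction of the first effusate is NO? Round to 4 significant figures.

0.7580

Each component's effusion rate ∝ (its partial pressure)·(1/√M) ∝ n_i/√M_i.
x_NO(eff) = (n_NO/√M_NO) / (n_NO/√M_NO + n_Ar/√M_Ar)
= (3.23/√30.01) / (3.23/√30.01 + 1.19/√39.95) = 0.5896/(0.5896 + 0.1883) = 0.7580.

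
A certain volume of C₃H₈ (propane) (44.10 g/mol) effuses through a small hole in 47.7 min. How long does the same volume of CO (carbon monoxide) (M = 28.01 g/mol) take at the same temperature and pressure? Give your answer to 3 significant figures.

38.0 min

Using Graham's law: t_CO/t_C₃H₈ = √(M_CO/M_C₃H₈) = √(28.01/44.10) = √0.6351 = 0.7970.
So the time for CO is 47.7 × 0.7970 = 38.0 min.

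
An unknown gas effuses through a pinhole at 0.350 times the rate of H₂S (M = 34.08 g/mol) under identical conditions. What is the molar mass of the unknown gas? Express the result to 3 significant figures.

Graham's law gives rate_X/rate_H₂S = √(M_H₂S/M_X).
0.350 = √(34.08/M_X)
M_X = 34.08 / 0.350² = 34.08 / 0.1225 = 278 g/mol

278 g/mol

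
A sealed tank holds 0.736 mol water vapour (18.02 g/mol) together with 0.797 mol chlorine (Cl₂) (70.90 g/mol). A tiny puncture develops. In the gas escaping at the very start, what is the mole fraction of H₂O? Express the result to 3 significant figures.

Each component's effusion rate ∝ (its partial pressure)·(1/√M) ∝ n_i/√M_i.
x_H₂O(eff) = (n_H₂O/√M_H₂O) / (n_H₂O/√M_H₂O + n_Cl₂/√M_Cl₂)
= (0.736/√18.02) / (0.736/√18.02 + 0.797/√70.90) = 0.1734/(0.1734 + 0.09465) = 0.647.

0.647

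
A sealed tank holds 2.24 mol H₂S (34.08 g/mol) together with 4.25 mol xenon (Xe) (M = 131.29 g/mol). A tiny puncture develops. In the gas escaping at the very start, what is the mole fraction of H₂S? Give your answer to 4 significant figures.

Effusion rate of each component ∝ n_i/√M_i (partial pressure × 1/√M).
So x_H₂S in the escaping gas = (n_H₂S/√M_H₂S) / Σ(n_i/√M_i)
= (2.24/√34.08) / (2.24/√34.08 + 4.25/√131.29) = 0.3837/(0.3837 + 0.3709) = 0.5085.

0.5085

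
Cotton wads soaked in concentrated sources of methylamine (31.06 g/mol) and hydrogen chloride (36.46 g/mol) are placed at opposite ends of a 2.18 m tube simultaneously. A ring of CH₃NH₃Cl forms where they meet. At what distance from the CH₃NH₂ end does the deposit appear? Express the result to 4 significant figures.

1.134 m

The fronts meet when d_CH₃NH₂ + d_HCl = L with d_CH₃NH₂/d_HCl = √(M_HCl/M_CH₃NH₂) (Graham's law). Here √(M_HCl/M_CH₃NH₂) = √(36.46/31.06) = 1.083.
With d_CH₃NH₂ + d_HCl = 2.18 m, d_HCl = 2.18/(1 + 1.083) = 1.046 m.
d_CH₃NH₂ = 2.18 − 1.046 = 1.134 m.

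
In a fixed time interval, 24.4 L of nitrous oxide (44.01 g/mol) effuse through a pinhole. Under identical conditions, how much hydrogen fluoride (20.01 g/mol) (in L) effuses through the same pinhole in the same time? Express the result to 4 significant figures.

36.19 L

Graham's law gives rate_HF/rate_N₂O = √(M_N₂O/M_HF) = √(44.01/20.01) = √2.199 = 1.483.
So the volume for HF is 24.4 × 1.483 = 36.19 L.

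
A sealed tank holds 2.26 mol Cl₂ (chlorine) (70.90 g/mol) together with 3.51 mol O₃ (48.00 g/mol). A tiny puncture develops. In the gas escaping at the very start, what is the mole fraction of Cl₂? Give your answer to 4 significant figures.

0.3463

Effusion rate of each component ∝ n_i/√M_i (partial pressure × 1/√M).
x_Cl₂(eff) = (n_Cl₂/√M_Cl₂) / (n_Cl₂/√M_Cl₂ + n_O₃/√M_O₃)
= (2.26/√70.90) / (2.26/√70.90 + 3.51/√48.00) = 0.2684/(0.2684 + 0.5066) = 0.3463.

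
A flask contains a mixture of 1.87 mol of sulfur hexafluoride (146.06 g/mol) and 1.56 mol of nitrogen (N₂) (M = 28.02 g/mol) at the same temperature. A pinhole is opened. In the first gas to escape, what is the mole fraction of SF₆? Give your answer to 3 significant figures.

Effusion rate of each component ∝ n_i/√M_i (partial pressure × 1/√M).
x_SF₆(eff) = (n_SF₆/√M_SF₆) / (n_SF₆/√M_SF₆ + n_N₂/√M_N₂)
= (1.87/√146.06) / (1.87/√146.06 + 1.56/√28.02) = 0.1547/(0.1547 + 0.2947) = 0.344.

0.344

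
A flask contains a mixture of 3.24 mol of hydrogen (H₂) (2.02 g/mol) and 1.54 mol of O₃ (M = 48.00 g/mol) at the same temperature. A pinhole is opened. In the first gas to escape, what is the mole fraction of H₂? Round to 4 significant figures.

Rate_i ∝ x_i/√M_i (Graham's law weighted by mole fraction), so the effusate composition follows n_i/√M_i.
x_H₂(eff) = (n_H₂/√M_H₂) / (n_H₂/√M_H₂ + n_O₃/√M_O₃)
= (3.24/√2.02) / (3.24/√2.02 + 1.54/√48.00) = 2.280/(2.280 + 0.2223) = 0.9112.

0.9112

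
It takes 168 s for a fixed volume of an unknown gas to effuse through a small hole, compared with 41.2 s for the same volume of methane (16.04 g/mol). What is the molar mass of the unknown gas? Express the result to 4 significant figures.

266.7 g/mol

By Graham's law, t_X/t_CH₄ = √(M_X/M_CH₄).
168/41.2 = 4.078 = √(M_X/16.04)
M_X = 16.04 × 4.078² = 16.04 × 16.63 = 266.7 g/mol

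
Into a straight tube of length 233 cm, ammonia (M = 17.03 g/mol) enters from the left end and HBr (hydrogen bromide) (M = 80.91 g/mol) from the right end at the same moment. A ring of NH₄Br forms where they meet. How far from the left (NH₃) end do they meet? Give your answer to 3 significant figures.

160 cm

Distances travelled in equal time are proportional to diffusion rates, so d_NH₃/d_HBr = √(M_HBr/M_NH₃) = √(80.91/17.03) = 2.180.
With d_NH₃ + d_HBr = 233 cm, d_HBr = 233/(1 + 2.180) = 73.28 cm.
d_NH₃ = 233 − 73.28 = 160 cm.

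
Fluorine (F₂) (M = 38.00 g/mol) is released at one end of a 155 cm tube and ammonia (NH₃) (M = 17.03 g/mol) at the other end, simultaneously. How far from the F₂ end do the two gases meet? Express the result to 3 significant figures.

Graham's law gives d_F₂/d_NH₃ = rate_F₂/rate_NH₃ = √(M_NH₃/M_F₂) = √(17.03/38.00) = 0.6694.
With d_F₂ + d_NH₃ = 155 cm, d_NH₃ = 155/(1 + 0.6694) = 92.85 cm.
d_F₂ = 155 − 92.85 = 62.2 cm.

62.2 cm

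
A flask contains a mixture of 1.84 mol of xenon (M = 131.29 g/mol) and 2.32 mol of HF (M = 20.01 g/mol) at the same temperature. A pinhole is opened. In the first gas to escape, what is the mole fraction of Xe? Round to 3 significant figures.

The effusion rate of species i is ∝ p_i/√M_i ∝ n_i/√M_i.
Mole fraction of Xe in the effusate = (n_Xe/√M_Xe) / (n_Xe/√M_Xe + n_HF/√M_HF)
= (1.84/√131.29) / (1.84/√131.29 + 2.32/√20.01) = 0.1606/(0.1606 + 0.5186) = 0.236.

0.236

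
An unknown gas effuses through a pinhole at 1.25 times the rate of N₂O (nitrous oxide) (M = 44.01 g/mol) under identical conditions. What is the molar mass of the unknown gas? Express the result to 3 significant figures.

28.2 g/mol

Graham's law gives rate_X/rate_N₂O = √(M_N₂O/M_X).
1.25 = √(44.01/M_X)
M_X = 44.01 / 1.25² = 44.01 / 1.562 = 28.2 g/mol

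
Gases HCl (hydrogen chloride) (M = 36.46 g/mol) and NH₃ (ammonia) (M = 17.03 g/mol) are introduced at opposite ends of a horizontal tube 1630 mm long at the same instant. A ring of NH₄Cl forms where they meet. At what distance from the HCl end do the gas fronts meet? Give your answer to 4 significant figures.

661.7 mm

The fronts meet when d_HCl + d_NH₃ = L with d_HCl/d_NH₃ = √(M_NH₃/M_HCl) (Graham's law). Here √(M_NH₃/M_HCl) = √(17.03/36.46) = 0.6834.
With d_HCl + d_NH₃ = 1630 mm, d_NH₃ = 1630/(1 + 0.6834) = 968.3 mm.
d_HCl = 1630 − 968.3 = 661.7 mm.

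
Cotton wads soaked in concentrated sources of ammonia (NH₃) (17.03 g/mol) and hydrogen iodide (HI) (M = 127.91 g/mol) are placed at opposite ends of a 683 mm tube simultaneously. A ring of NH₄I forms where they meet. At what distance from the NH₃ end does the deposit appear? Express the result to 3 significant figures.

Distances travelled in equal time are proportional to diffusion rates, so d_NH₃/d_HI = √(M_HI/M_NH₃) = √(127.91/17.03) = 2.741.
With d_NH₃ + d_HI = 683 mm, d_HI = 683/(1 + 2.741) = 182.6 mm.
d_NH₃ = 683 − 182.6 = 500 mm.

500 mm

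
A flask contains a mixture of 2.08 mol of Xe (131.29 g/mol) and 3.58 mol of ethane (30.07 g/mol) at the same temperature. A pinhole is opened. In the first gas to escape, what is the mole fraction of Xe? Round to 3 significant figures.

Effusion rate of each component ∝ n_i/√M_i (partial pressure × 1/√M).
x_Xe(eff) = (n_Xe/√M_Xe) / (n_Xe/√M_Xe + n_C₂H₆/√M_C₂H₆)
= (2.08/√131.29) / (2.08/√131.29 + 3.58/√30.07) = 0.1815/(0.1815 + 0.6529) = 0.218.

0.218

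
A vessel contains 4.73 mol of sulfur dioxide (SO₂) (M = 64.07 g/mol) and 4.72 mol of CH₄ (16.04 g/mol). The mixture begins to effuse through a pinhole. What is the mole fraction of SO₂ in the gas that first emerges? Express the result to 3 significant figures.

Rate_i ∝ x_i/√M_i (Graham's law weighted by mole fraction), so the effusate composition follows n_i/√M_i.
Mole fraction of SO₂ in the effusate = (n_SO₂/√M_SO₂) / (n_SO₂/√M_SO₂ + n_CH₄/√M_CH₄)
= (4.73/√64.07) / (4.73/√64.07 + 4.72/√16.04) = 0.5909/(0.5909 + 1.179) = 0.334.

0.334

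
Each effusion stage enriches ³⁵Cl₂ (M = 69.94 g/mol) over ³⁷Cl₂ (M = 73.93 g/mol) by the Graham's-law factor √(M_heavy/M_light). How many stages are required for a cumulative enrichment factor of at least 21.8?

112

With α = √(73.93/69.94) per stage, ln α = ½ ln(1.05705) = 0.02774.
Need α^N ≥ 21.8 ⇒ N ≥ ln(21.8) / ln α = 3.082 / 0.02774 = 111.10.
Minimum whole number of stages: N = 112.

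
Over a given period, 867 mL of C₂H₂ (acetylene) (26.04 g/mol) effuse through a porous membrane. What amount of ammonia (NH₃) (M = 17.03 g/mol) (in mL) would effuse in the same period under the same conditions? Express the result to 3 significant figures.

Graham's law gives rate_NH₃/rate_C₂H₂ = √(M_C₂H₂/M_NH₃) = √(26.04/17.03) = √1.529 = 1.237.
So the volume for NH₃ is 867 × 1.237 = 1070 mL.

1070 mL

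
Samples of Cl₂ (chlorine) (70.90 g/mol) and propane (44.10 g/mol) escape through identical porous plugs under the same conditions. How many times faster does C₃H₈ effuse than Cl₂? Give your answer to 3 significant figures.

1.27

Graham's law gives rate_C₃H₈/rate_Cl₂ = √(M_Cl₂/M_C₃H₈) = √(70.90/44.10) = √1.608 = 1.27.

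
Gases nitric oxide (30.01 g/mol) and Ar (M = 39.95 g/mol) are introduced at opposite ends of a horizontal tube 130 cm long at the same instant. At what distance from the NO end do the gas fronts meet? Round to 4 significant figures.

Graham's law gives d_NO/d_Ar = rate_NO/rate_Ar = √(M_Ar/M_NO) = √(39.95/30.01) = 1.154.
With d_NO + d_Ar = 130 cm, d_Ar = 130/(1 + 1.154) = 60.36 cm.
d_NO = 130 − 60.36 = 69.64 cm.

69.64 cm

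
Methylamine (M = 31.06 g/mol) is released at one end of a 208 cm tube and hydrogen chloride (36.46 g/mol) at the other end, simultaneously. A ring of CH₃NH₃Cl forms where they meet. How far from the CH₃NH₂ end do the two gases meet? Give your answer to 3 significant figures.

The fronts meet when d_CH₃NH₂ + d_HCl = L with d_CH₃NH₂/d_HCl = √(M_HCl/M_CH₃NH₂) (Graham's law). Here √(M_HCl/M_CH₃NH₂) = √(36.46/31.06) = 1.083.
With d_CH₃NH₂ + d_HCl = 208 cm, d_HCl = 208/(1 + 1.083) = 99.83 cm.
d_CH₃NH₂ = 208 − 99.83 = 108 cm.

108 cm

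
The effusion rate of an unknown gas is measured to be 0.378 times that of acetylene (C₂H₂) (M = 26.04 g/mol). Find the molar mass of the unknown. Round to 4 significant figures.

182.2 g/mol

From Graham's law, rate_X/rate_C₂H₂ = √(M_C₂H₂/M_X).
0.378 = √(26.04/M_X)
M_X = 26.04 / 0.378² = 26.04 / 0.1429 = 182.2 g/mol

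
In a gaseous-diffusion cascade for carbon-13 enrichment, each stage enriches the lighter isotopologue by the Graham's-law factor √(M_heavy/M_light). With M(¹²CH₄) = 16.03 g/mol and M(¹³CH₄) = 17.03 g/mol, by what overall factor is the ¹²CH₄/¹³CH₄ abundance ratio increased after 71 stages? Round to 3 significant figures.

After 71 stages the ratio has grown by (√(17.03/16.03))^71 = (17.03/16.03)^(71/2).
= 1.06238^(71/2) = 8.57.

8.57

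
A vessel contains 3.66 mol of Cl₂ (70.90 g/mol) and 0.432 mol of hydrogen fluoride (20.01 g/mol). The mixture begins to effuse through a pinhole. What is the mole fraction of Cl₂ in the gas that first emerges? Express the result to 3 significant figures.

Rate_i ∝ x_i/√M_i (Graham's law weighted by mole fraction), so the effusate composition follows n_i/√M_i.
Mole fraction of Cl₂ in the effusate = (n_Cl₂/√M_Cl₂) / (n_Cl₂/√M_Cl₂ + n_HF/√M_HF)
= (3.66/√70.90) / (3.66/√70.90 + 0.432/√20.01) = 0.4347/(0.4347 + 0.09657) = 0.818.

0.818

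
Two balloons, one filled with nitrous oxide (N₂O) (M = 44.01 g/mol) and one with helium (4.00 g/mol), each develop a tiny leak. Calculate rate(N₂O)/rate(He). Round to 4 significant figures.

By Graham's law, rate_N₂O/rate_He = √(M_He/M_N₂O) = √(4.00/44.01) = √0.09089 = 0.3015.

0.3015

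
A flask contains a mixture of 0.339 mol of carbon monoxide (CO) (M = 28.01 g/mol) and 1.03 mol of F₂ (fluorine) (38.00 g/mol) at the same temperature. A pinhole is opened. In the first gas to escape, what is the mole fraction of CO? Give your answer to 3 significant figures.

0.277

Each component's effusion rate ∝ (its partial pressure)·(1/√M) ∝ n_i/√M_i.
x_CO(eff) = (n_CO/√M_CO) / (n_CO/√M_CO + n_F₂/√M_F₂)
= (0.339/√28.01) / (0.339/√28.01 + 1.03/√38.00) = 0.06405/(0.06405 + 0.1671) = 0.277.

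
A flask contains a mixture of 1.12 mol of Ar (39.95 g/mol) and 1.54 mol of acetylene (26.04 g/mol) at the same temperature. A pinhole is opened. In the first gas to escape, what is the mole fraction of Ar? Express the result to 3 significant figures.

Each component's effusion rate ∝ (its partial pressure)·(1/√M) ∝ n_i/√M_i.
Mole fraction of Ar in the effusate = (n_Ar/√M_Ar) / (n_Ar/√M_Ar + n_C₂H₂/√M_C₂H₂)
= (1.12/√39.95) / (1.12/√39.95 + 1.54/√26.04) = 0.1772/(0.1772 + 0.3018) = 0.370.

0.370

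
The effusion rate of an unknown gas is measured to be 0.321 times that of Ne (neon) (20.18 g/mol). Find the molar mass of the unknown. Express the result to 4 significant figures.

Using Graham's law: rate_X/rate_Ne = √(M_Ne/M_X).
0.321 = √(20.18/M_X)
M_X = 20.18 / 0.321² = 20.18 / 0.1030 = 195.8 g/mol

195.8 g/mol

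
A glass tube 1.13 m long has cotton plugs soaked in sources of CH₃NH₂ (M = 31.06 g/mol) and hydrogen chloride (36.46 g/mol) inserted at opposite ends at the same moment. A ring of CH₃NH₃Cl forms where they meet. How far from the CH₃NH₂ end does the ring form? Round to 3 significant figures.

In equal time, each gas travels a distance ∝ its rate ∝ 1/√M, so d_CH₃NH₂/d_HCl = √(M_HCl/M_CH₃NH₂) = √(36.46/31.06) = 1.083.
With d_CH₃NH₂ + d_HCl = 1.13 m, d_HCl = 1.13/(1 + 1.083) = 0.5424 m.
d_CH₃NH₂ = 1.13 − 0.5424 = 0.588 m.

0.588 m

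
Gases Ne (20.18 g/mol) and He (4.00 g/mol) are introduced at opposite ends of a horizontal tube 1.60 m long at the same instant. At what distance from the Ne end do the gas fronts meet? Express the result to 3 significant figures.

Graham's law gives d_Ne/d_He = rate_Ne/rate_He = √(M_He/M_Ne) = √(4.00/20.18) = 0.4452.
With d_Ne + d_He = 1.60 m, d_He = 1.60/(1 + 0.4452) = 1.107 m.
d_Ne = 1.60 − 1.107 = 0.493 m.

0.493 m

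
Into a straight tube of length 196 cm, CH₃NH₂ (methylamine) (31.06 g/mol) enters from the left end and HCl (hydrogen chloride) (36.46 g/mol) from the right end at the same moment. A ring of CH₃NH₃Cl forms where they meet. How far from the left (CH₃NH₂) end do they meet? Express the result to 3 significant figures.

The fronts meet when d_CH₃NH₂ + d_HCl = L with d_CH₃NH₂/d_HCl = √(M_HCl/M_CH₃NH₂) (Graham's law). Here √(M_HCl/M_CH₃NH₂) = √(36.46/31.06) = 1.083.
With d_CH₃NH₂ + d_HCl = 196 cm, d_HCl = 196/(1 + 1.083) = 94.07 cm.
d_CH₃NH₂ = 196 − 94.07 = 102 cm.

102 cm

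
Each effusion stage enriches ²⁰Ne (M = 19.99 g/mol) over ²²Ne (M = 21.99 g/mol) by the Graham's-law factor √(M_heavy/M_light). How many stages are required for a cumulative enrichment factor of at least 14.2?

56

Per stage α = (21.99/19.99)^(1/2) = 1.10005^0.5, giving ln α = 0.04768.
Need α^N ≥ 14.2 ⇒ N ≥ ln(14.2) / ln α = 2.653 / 0.04768 = 55.65.
Minimum whole number of stages: N = 56.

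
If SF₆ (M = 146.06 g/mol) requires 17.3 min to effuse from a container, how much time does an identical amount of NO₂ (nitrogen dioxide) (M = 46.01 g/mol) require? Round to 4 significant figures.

9.710 min

By Graham's law, t_NO₂/t_SF₆ = √(M_NO₂/M_SF₆) = √(46.01/146.06) = √0.3150 = 0.5613.
So the time for NO₂ is 17.3 × 0.5613 = 9.710 min.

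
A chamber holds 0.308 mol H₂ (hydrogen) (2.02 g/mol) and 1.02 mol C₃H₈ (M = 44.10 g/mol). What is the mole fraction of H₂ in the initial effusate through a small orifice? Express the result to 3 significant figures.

0.585

The effusion rate of species i is ∝ p_i/√M_i ∝ n_i/√M_i.
So x_H₂ in the escaping gas = (n_H₂/√M_H₂) / Σ(n_i/√M_i)
= (0.308/√2.02) / (0.308/√2.02 + 1.02/√44.10) = 0.2167/(0.2167 + 0.1536) = 0.585.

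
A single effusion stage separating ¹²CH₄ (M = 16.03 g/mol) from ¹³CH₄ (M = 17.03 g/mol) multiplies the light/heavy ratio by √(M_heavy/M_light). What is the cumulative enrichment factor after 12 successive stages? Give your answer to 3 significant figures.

1.44

Each stage multiplies the ratio by α = √(17.03/16.03), so after 12 stages the overall factor is α^12 = (17.03/16.03)^(12/2).
= 1.06238^6 = 1.44.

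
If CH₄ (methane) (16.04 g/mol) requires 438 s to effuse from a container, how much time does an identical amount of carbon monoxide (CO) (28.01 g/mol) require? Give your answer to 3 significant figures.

579 s

By Graham's law, t_CO/t_CH₄ = √(M_CO/M_CH₄) = √(28.01/16.04) = √1.746 = 1.321.
So the time for CO is 438 × 1.321 = 579 s.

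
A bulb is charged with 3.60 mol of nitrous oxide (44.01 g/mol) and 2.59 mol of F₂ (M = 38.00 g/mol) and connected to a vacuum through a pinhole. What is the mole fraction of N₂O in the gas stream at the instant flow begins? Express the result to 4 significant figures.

Effusion rate of each component ∝ n_i/√M_i (partial pressure × 1/√M).
So x_N₂O in the escaping gas = (n_N₂O/√M_N₂O) / Σ(n_i/√M_i)
= (3.60/√44.01) / (3.60/√44.01 + 2.59/√38.00) = 0.5427/(0.5427 + 0.4202) = 0.5636.

0.5636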